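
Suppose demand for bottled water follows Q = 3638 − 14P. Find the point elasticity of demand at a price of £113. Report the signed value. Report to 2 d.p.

-0.77

At P = 113, Q = 2056.
dQ/dP = −14.
ε = (dQ/dP)(P/Q) = (-14)(113/2056).
|ε| < 1, so demand is inelastic at this price.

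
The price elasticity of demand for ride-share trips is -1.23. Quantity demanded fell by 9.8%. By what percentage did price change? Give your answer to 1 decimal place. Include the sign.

%ΔP ≈ %ΔQ / ε = (-9.8%)/(-1.23) = 7.97%.

8.0%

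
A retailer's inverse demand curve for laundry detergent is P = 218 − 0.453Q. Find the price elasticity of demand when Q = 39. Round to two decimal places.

At Q = 39, P = 218 − 0.453(39) = 200.33.
dP/dQ = −0.453, so dQ/dP = 1/(−0.453) = -2.208.
ε = (dQ/dP)(P/Q) = (-2.208)(200.33/39).

-11.34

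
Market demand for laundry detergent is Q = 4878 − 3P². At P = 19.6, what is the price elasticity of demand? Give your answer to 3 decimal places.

-0.619

At P = 19.6, Q = 3725.520.
dQ/dP = −6P = -117.600.
ε = (dQ/dP)(P/Q) = (-117.600)(19.6/3725.520).
|ε| < 1, so demand is inelastic at this price.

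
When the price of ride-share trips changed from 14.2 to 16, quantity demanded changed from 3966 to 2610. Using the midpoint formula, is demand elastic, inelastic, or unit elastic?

Arc ε ≈ -3.460.
|ε| = 3.46 > 1.

elastic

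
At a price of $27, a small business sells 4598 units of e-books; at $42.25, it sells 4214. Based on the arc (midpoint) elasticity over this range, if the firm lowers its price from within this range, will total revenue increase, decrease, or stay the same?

decrease

Arc ε = (-384/15.25)(34.62/4406.0) ≈ -0.198.
|ε| = 0.20 < 1, so demand is inelastic. A price cut therefore reduces total revenue.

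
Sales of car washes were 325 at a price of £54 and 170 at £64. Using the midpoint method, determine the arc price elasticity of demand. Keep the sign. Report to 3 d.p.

-3.695

ΔQ = 170 − 325 = -155; ΔP = 64 − 54 = 10.
Midpoints: P̄ = 59.00, Q̄ = 247.5.
ε = (ΔQ/ΔP)(P̄/Q̄) = (-155/10)(59.00/247.5).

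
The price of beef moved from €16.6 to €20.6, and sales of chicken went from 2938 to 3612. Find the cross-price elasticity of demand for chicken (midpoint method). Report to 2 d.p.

ΔQ_x = 3612 − 2938 = 674; ΔP_y = 20.6 − 16.6 = 4.
Midpoints: P̄_y = 18.60, Q̄_x = 3275.0.
ε_xy = (ΔQ_x/ΔP_y)(P̄_y/Q̄_x) = (674/4)(18.60/3275.0).

0.96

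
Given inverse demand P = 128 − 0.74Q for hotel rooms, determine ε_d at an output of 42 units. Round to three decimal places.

-3.118

At Q = 42, P = 128 − 0.74(42) = 96.92.
dP/dQ = −0.74, so dQ/dP = 1/(−0.74) = -1.351.
ε = (dQ/dP)(P/Q) = (-1.351)(96.92/42).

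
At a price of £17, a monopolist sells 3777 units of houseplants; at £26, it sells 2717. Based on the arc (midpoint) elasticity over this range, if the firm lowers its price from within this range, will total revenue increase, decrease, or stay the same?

Arc ε = (-1060/9)(21.50/3247.0) ≈ -0.780.
|ε| = 0.78 < 1, so demand is inelastic. A price cut therefore reduces total revenue.

decrease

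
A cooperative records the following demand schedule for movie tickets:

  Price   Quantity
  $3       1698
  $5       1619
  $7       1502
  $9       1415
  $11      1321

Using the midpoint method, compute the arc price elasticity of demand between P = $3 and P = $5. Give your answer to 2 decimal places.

-0.10

At P = 3, Q = 1698; at P = 5, Q = 1619.
ΔQ = -79, ΔP = 2. Midpoints: P̄ = 4.00, Q̄ = 1658.5.
ε = (ΔQ/ΔP)(P̄/Q̄) = (-79/2)(4.00/1658.5).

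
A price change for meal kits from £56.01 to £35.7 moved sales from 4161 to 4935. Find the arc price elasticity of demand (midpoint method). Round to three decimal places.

-0.384

ΔQ = 4935 − 4161 = 774; ΔP = 35.7 − 56.01 = -20.31.
Midpoints: P̄ = 45.86, Q̄ = 4548.0.
ε = (ΔQ/ΔP)(P̄/Q̄) = (774/-20.31)(45.86/4548.0).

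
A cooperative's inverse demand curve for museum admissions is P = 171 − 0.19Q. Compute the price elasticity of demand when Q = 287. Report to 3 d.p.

-2.136

At Q = 287, P = 171 − 0.19(287) = 116.47.
dP/dQ = −0.19, so dQ/dP = 1/(−0.19) = -5.263.
ε = (dQ/dP)(P/Q) = (-5.263)(116.47/287).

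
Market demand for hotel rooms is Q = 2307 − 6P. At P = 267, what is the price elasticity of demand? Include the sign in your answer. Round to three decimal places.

-2.272

At P = 267, Q = 705.
dQ/dP = −6.
ε = (dQ/dP)(P/Q) = (-6)(267/705).
|ε| > 1, so demand is elastic at this price.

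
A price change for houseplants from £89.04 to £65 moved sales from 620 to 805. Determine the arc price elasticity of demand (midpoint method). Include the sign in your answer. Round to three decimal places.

ΔQ = 805 − 620 = 185; ΔP = 65 − 89.04 = -24.04.
Midpoints: P̄ = 77.02, Q̄ = 712.5.
ε = (ΔQ/ΔP)(P̄/Q̄) = (185/-24.04)(77.02/712.5).

-0.832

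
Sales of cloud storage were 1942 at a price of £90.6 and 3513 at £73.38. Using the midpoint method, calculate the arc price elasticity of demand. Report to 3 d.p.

-2.742

ΔQ = 3513 − 1942 = 1571; ΔP = 73.38 − 90.6 = -17.22.
Midpoints: P̄ = 81.99, Q̄ = 2727.5.
ε = (ΔQ/ΔP)(P̄/Q̄) = (1571/-17.22)(81.99/2727.5).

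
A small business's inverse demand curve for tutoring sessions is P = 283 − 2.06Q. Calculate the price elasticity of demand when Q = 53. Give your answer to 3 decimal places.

At Q = 53, P = 283 − 2.06(53) = 173.82.
dP/dQ = −2.06, so dQ/dP = 1/(−2.06) = -0.485.
ε = (dQ/dP)(P/Q) = (-0.485)(173.82/53).

-1.592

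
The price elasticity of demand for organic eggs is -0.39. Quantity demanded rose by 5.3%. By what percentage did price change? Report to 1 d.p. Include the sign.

-13.6%

%ΔP ≈ %ΔQ / ε = (5.3%)/(-0.39) = -13.59%.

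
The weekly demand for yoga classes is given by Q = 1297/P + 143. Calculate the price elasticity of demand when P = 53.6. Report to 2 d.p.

At P = 53.6, Q = 167.198.
dQ/dP = −1297/P² = -0.451.
ε = (dQ/dP)(P/Q) = (-0.451)(53.6/167.198).
|ε| < 1, so demand is inelastic at this price.

-0.14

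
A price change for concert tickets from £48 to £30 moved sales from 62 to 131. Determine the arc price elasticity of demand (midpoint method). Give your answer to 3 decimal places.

ΔQ = 131 − 62 = 69; ΔP = 30 − 48 = -18.
Midpoints: P̄ = 39.00, Q̄ = 96.5.
ε = (ΔQ/ΔP)(P̄/Q̄) = (69/-18)(39.00/96.5).

-1.549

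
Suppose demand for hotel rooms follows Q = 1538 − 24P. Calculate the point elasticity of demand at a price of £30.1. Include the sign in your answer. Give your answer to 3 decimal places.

At P = 30.1, Q = 815.600.
dQ/dP = −24.
ε = (dQ/dP)(P/Q) = (-24)(30.1/815.600).

-0.886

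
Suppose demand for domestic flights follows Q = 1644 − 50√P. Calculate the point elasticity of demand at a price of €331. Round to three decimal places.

At P = 331, Q = 734.330.
dQ/dP = −50/(2√P) = -1.374.
ε = (dQ/dP)(P/Q) = (-1.374)(331/734.330).

-0.619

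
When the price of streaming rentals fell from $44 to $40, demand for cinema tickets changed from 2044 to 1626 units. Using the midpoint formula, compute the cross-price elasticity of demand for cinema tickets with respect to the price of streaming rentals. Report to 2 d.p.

2.39

ΔQ_x = 1626 − 2044 = -418; ΔP_y = 40 − 44 = -4.
Midpoints: P̄_y = 42.00, Q̄_x = 1835.0.
ε_xy = (ΔQ_x/ΔP_y)(P̄_y/Q̄_x) = (-418/-4)(42.00/1835.0).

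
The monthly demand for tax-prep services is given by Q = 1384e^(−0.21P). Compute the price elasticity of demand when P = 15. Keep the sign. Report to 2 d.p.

-3.15

At P = 15, Q = 59.307.
dQ/dP = −0.21·1384e^(−0.21P) = −0.21Q = -12.455.
ε = (dQ/dP)(P/Q) = (-12.455)(15/59.307).
|ε| > 1, so demand is elastic at this price.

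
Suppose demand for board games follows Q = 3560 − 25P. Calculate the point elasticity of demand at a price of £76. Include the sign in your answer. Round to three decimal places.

-1.145

At P = 76, Q = 1660.
dQ/dP = −25.
ε = (dQ/dP)(P/Q) = (-25)(76/1660).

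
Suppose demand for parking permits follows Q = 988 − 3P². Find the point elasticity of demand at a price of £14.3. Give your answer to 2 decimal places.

-3.28

At P = 14.3, Q = 374.530.
dQ/dP = −6P = -85.800.
ε = (dQ/dP)(P/Q) = (-85.800)(14.3/374.530).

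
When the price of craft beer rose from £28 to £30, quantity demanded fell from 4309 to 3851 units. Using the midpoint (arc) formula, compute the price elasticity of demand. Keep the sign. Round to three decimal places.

-1.628

ΔQ = 3851 − 4309 = -458; ΔP = 30 − 28 = 2.
Midpoints: P̄ = 29.00, Q̄ = 4080.0.
ε = (ΔQ/ΔP)(P̄/Q̄) = (-458/2)(29.00/4080.0).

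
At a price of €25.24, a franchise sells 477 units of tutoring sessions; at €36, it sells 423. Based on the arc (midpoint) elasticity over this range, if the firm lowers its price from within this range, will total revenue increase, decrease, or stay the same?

Arc ε = (-54/10.76)(30.62/450.0) ≈ -0.341.
|ε| = 0.34 < 1, so demand is inelastic. A price cut therefore reduces total revenue.

decrease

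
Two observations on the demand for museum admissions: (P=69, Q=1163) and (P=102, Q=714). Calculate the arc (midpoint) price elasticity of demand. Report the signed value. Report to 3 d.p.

-1.240

ΔQ = 714 − 1163 = -449; ΔP = 102 − 69 = 33.
Midpoints: P̄ = 85.50, Q̄ = 938.5.
ε = (ΔQ/ΔP)(P̄/Q̄) = (-449/33)(85.50/938.5).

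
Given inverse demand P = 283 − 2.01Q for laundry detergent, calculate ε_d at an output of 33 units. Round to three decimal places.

-3.267

At Q = 33, P = 283 − 2.01(33) = 216.67.
dP/dQ = −2.01, so dQ/dP = 1/(−2.01) = -0.498.
ε = (dQ/dP)(P/Q) = (-0.498)(216.67/33).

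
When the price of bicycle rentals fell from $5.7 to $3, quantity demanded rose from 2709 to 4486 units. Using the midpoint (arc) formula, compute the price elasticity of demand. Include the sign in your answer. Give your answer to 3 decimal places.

ΔQ = 4486 − 2709 = 1777; ΔP = 3 − 5.7 = -2.7.
Midpoints: P̄ = 4.35, Q̄ = 3597.5.
ε = (ΔQ/ΔP)(P̄/Q̄) = (1777/-2.7)(4.35/3597.5).

-0.796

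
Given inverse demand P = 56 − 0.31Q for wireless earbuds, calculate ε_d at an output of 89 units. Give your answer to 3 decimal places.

-1.030

At Q = 89, P = 56 − 0.31(89) = 28.41.
dP/dQ = −0.31, so dQ/dP = 1/(−0.31) = -3.226.
ε = (dQ/dP)(P/Q) = (-3.226)(28.41/89).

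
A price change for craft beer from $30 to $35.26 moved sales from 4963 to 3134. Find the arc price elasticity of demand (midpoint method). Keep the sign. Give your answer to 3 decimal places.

-2.803

ΔQ = 3134 − 4963 = -1829; ΔP = 35.26 − 30 = 5.26.
Midpoints: P̄ = 32.63, Q̄ = 4048.5.
ε = (ΔQ/ΔP)(P̄/Q̄) = (-1829/5.26)(32.63/4048.5).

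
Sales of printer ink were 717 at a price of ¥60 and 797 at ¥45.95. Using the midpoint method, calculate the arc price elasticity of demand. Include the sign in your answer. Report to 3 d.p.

ΔQ = 797 − 717 = 80; ΔP = 45.95 − 60 = -14.05.
Midpoints: P̄ = 52.98, Q̄ = 757.0.
ε = (ΔQ/ΔP)(P̄/Q̄) = (80/-14.05)(52.98/757.0).

-0.398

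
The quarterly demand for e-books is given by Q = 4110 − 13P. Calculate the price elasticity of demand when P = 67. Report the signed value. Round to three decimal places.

At P = 67, Q = 3239.
dQ/dP = −13.
ε = (dQ/dP)(P/Q) = (-13)(67/3239).

-0.269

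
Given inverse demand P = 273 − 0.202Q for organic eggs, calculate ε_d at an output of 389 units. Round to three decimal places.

-2.474

At Q = 389, P = 273 − 0.202(389) = 194.42.
dP/dQ = −0.202, so dQ/dP = 1/(−0.202) = -4.950.
ε = (dQ/dP)(P/Q) = (-4.950)(194.42/389).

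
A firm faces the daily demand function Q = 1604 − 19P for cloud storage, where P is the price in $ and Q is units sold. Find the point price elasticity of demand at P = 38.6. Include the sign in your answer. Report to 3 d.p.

-0.842

At P = 38.6, Q = 870.600.
dQ/dP = −19.
ε = (dQ/dP)(P/Q) = (-19)(38.6/870.600).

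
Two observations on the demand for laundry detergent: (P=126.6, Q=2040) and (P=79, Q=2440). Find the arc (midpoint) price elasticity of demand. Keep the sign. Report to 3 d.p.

-0.386

ΔQ = 2440 − 2040 = 400; ΔP = 79 − 126.6 = -47.6.
Midpoints: P̄ = 102.80, Q̄ = 2240.0.
ε = (ΔQ/ΔP)(P̄/Q̄) = (400/-47.6)(102.80/2240.0).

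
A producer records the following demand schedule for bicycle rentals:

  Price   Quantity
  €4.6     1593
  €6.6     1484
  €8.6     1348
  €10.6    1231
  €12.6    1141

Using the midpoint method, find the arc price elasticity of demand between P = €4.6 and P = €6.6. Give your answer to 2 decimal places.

At P = 4.6, Q = 1593; at P = 6.6, Q = 1484.
ΔQ = -109, ΔP = 2.0. Midpoints: P̄ = 5.60, Q̄ = 1538.5.
ε = (ΔQ/ΔP)(P̄/Q̄) = (-109/2.0)(5.60/1538.5).

-0.20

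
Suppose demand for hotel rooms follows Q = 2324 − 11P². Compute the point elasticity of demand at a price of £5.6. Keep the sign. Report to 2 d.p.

-0.35

At P = 5.6, Q = 1979.040.
dQ/dP = −22P = -123.200.
ε = (dQ/dP)(P/Q) = (-123.200)(5.6/1979.040).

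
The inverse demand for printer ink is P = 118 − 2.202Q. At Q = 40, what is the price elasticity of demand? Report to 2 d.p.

At Q = 40, P = 118 − 2.202(40) = 29.92.
dP/dQ = −2.202, so dQ/dP = 1/(−2.202) = -0.454.
ε = (dQ/dP)(P/Q) = (-0.454)(29.92/40).

-0.34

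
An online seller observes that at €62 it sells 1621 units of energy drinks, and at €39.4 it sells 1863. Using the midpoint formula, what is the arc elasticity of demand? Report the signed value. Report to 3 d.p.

ΔQ = 1863 − 1621 = 242; ΔP = 39.4 − 62 = -22.6.
Midpoints: P̄ = 50.70, Q̄ = 1742.0.
ε = (ΔQ/ΔP)(P̄/Q̄) = (242/-22.6)(50.70/1742.0).

-0.312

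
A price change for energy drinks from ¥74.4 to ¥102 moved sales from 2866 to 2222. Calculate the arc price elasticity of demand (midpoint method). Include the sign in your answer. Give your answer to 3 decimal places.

ΔQ = 2222 − 2866 = -644; ΔP = 102 − 74.4 = 27.6.
Midpoints: P̄ = 88.20, Q̄ = 2544.0.
ε = (ΔQ/ΔP)(P̄/Q̄) = (-644/27.6)(88.20/2544.0).

-0.809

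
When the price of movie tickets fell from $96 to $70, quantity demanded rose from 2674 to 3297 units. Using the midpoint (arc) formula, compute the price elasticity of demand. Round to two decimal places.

ΔQ = 3297 − 2674 = 623; ΔP = 70 − 96 = -26.
Midpoints: P̄ = 83.00, Q̄ = 2985.5.
ε = (ΔQ/ΔP)(P̄/Q̄) = (623/-26)(83.00/2985.5).

-0.67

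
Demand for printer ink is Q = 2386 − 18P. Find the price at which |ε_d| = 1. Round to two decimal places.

For linear demand Q = a − bP, ε = −bP/(a − bP). |ε| = 1 when bP = a − bP, i.e. P = a/(2b).
P = 2386/(2·18) = 2386/36 = 66.2778.

66.28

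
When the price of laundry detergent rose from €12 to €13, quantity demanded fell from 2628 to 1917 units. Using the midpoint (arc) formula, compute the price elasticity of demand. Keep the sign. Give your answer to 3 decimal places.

ΔQ = 1917 − 2628 = -711; ΔP = 13 − 12 = 1.
Midpoints: P̄ = 12.50, Q̄ = 2272.5.
ε = (ΔQ/ΔP)(P̄/Q̄) = (-711/1)(12.50/2272.5).

-3.911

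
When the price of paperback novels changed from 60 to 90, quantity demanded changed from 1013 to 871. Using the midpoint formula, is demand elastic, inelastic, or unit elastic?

inelastic

Arc ε ≈ -0.377.
|ε| = 0.38 < 1.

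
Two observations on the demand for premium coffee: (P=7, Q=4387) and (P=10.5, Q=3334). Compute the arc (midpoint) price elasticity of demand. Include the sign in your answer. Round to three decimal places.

ΔQ = 3334 − 4387 = -1053; ΔP = 10.5 − 7 = 3.5.
Midpoints: P̄ = 8.75, Q̄ = 3860.5.
ε = (ΔQ/ΔP)(P̄/Q̄) = (-1053/3.5)(8.75/3860.5).

-0.682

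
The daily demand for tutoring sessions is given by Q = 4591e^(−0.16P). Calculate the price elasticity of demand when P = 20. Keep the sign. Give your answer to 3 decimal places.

-3.200

At P = 20, Q = 187.139.
dQ/dP = −0.16·4591e^(−0.16P) = −0.16Q = -29.942.
ε = (dQ/dP)(P/Q) = (-29.942)(20/187.139).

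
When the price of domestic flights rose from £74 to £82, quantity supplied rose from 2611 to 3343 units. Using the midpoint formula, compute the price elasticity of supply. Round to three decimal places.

2.397

ΔQ = 3343 − 2611 = 732; ΔP = 82 − 74 = 8.
Midpoints: P̄ = 78.00, Q̄ = 2977.0.
ε_s = (ΔQ/ΔP)(P̄/Q̄) = (732/8)(78.00/2977.0).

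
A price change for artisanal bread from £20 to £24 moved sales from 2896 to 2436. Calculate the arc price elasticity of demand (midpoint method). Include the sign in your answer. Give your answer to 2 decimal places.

ΔQ = 2436 − 2896 = -460; ΔP = 24 − 20 = 4.
Midpoints: P̄ = 22.00, Q̄ = 2666.0.
ε = (ΔQ/ΔP)(P̄/Q̄) = (-460/4)(22.00/2666.0).

-0.95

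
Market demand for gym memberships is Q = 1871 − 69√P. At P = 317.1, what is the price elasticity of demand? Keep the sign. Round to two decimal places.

-0.96

At P = 317.1, Q = 642.296.
dQ/dP = −69/(2√P) = -1.937.
ε = (dQ/dP)(P/Q) = (-1.937)(317.1/642.296).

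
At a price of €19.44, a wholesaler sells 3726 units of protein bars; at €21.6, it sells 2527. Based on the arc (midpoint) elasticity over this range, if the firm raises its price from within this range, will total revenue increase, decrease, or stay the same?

decrease

Arc ε = (-1199/2.16)(20.52/3126.5) ≈ -3.643.
|ε| = 3.64 > 1, so demand is elastic. A price rise therefore reduces total revenue.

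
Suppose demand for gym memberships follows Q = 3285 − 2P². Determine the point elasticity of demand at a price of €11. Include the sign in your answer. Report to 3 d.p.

At P = 11, Q = 3043.
dQ/dP = −4P = -44.
ε = (dQ/dP)(P/Q) = (-44)(11/3043).

-0.159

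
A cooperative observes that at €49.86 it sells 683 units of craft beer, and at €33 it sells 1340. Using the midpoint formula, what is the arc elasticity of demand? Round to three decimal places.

ΔQ = 1340 − 683 = 657; ΔP = 33 − 49.86 = -16.86.
Midpoints: P̄ = 41.43, Q̄ = 1011.5.
ε = (ΔQ/ΔP)(P̄/Q̄) = (657/-16.86)(41.43/1011.5).

-1.596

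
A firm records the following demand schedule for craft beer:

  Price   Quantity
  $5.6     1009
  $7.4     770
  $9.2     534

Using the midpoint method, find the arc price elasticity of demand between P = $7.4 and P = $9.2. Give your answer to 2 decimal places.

At P = 7.4, Q = 770; at P = 9.2, Q = 534.
ΔQ = -236, ΔP = 1.8. Midpoints: P̄ = 8.30, Q̄ = 652.0.
ε = (ΔQ/ΔP)(P̄/Q̄) = (-236/1.8)(8.30/652.0).

-1.67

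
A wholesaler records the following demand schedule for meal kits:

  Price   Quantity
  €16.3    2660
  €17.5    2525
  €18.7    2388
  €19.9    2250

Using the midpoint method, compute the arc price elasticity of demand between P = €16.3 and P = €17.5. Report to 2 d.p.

-0.73

At P = 16.3, Q = 2660; at P = 17.5, Q = 2525.
ΔQ = -135, ΔP = 1.2. Midpoints: P̄ = 16.90, Q̄ = 2592.5.
ε = (ΔQ/ΔP)(P̄/Q̄) = (-135/1.2)(16.90/2592.5).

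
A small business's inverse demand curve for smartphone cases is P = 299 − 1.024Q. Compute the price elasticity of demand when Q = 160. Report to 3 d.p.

At Q = 160, P = 299 − 1.024(160) = 135.16.
dP/dQ = −1.024, so dQ/dP = 1/(−1.024) = -0.977.
ε = (dQ/dP)(P/Q) = (-0.977)(135.16/160).

-0.825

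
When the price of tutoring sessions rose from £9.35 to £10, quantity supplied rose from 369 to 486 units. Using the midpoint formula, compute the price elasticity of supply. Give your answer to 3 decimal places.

4.074

ΔQ = 486 − 369 = 117; ΔP = 10 − 9.35 = 0.65.
Midpoints: P̄ = 9.68, Q̄ = 427.5.
ε_s = (ΔQ/ΔP)(P̄/Q̄) = (117/0.65)(9.68/427.5).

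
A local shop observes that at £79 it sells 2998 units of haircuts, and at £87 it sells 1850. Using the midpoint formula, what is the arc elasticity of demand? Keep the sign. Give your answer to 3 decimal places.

ΔQ = 1850 − 2998 = -1148; ΔP = 87 − 79 = 8.
Midpoints: P̄ = 83.00, Q̄ = 2424.0.
ε = (ΔQ/ΔP)(P̄/Q̄) = (-1148/8)(83.00/2424.0).

-4.914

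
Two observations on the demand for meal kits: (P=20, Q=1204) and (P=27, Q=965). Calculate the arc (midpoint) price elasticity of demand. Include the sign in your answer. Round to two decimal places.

ΔQ = 965 − 1204 = -239; ΔP = 27 − 20 = 7.
Midpoints: P̄ = 23.50, Q̄ = 1084.5.
ε = (ΔQ/ΔP)(P̄/Q̄) = (-239/7)(23.50/1084.5).

-0.74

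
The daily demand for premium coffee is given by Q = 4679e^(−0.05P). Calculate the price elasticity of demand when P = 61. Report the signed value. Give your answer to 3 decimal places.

At P = 61, Q = 221.592.
dQ/dP = −0.05·4679e^(−0.05P) = −0.05Q = -11.080.
ε = (dQ/dP)(P/Q) = (-11.080)(61/221.592).

-3.050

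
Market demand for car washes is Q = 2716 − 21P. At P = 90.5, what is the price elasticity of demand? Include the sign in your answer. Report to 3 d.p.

At P = 90.5, Q = 815.500.
dQ/dP = −21.
ε = (dQ/dP)(P/Q) = (-21)(90.5/815.500).

-2.330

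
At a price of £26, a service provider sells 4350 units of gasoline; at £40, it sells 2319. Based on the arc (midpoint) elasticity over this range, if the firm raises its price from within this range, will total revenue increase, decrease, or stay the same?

decrease

Arc ε = (-2031/14)(33.00/3334.5) ≈ -1.436.
|ε| = 1.44 > 1, so demand is elastic. A price rise therefore reduces total revenue.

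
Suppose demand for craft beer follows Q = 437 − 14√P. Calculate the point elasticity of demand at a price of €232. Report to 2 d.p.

-0.48

At P = 232, Q = 223.758.
dQ/dP = −14/(2√P) = -0.460.
ε = (dQ/dP)(P/Q) = (-0.460)(232/223.758).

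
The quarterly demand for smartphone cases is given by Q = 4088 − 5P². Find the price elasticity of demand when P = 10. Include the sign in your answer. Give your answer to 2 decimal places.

-0.28

At P = 10, Q = 3588.
dQ/dP = −10P = -100.
ε = (dQ/dP)(P/Q) = (-100)(10/3588).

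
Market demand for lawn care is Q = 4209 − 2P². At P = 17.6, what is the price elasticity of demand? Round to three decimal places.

At P = 17.6, Q = 3589.480.
dQ/dP = −4P = -70.400.
ε = (dQ/dP)(P/Q) = (-70.400)(17.6/3589.480).
|ε| < 1, so demand is inelastic at this price.

-0.345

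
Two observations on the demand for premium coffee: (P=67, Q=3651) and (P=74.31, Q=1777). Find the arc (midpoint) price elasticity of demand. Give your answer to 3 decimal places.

ΔQ = 1777 − 3651 = -1874; ΔP = 74.31 − 67 = 7.31.
Midpoints: P̄ = 70.66, Q̄ = 2714.0.
ε = (ΔQ/ΔP)(P̄/Q̄) = (-1874/7.31)(70.66/2714.0).

-6.674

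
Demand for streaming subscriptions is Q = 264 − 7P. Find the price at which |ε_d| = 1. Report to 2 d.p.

18.86

For linear demand Q = a − bP, ε = −bP/(a − bP). |ε| = 1 when bP = a − bP, i.e. P = a/(2b).
P = 264/(2·7) = 264/14 = 18.8571.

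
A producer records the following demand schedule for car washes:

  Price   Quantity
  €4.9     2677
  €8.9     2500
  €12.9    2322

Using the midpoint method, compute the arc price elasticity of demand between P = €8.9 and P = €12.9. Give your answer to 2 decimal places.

At P = 8.9, Q = 2500; at P = 12.9, Q = 2322.
ΔQ = -178, ΔP = 4.0. Midpoints: P̄ = 10.90, Q̄ = 2411.0.
ε = (ΔQ/ΔP)(P̄/Q̄) = (-178/4.0)(10.90/2411.0).

-0.20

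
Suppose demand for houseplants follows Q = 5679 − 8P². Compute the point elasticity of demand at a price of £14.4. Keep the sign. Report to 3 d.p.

At P = 14.4, Q = 4020.120.
dQ/dP = −16P = -230.400.
ε = (dQ/dP)(P/Q) = (-230.400)(14.4/4020.120).

-0.825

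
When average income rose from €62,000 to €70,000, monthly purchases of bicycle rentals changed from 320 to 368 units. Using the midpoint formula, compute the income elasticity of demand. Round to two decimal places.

ΔQ = 48, ΔI = 8000. Midpoints: Ī = 66,000, Q̄ = 344.0.
ε_I = (ΔQ/ΔI)(Ī/Q̄) = (48/8000)(66000/344.0).
ε_I > 0, so the good is normal.

1.15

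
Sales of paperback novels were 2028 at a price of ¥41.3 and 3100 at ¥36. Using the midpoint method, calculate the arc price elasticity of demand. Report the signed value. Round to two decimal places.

ΔQ = 3100 − 2028 = 1072; ΔP = 36 − 41.3 = -5.3.
Midpoints: P̄ = 38.65, Q̄ = 2564.0.
ε = (ΔQ/ΔP)(P̄/Q̄) = (1072/-5.3)(38.65/2564.0).

-3.05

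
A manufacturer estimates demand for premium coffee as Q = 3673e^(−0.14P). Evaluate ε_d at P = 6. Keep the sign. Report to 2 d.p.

At P = 6, Q = 1585.673.
dQ/dP = −0.14·3673e^(−0.14P) = −0.14Q = -221.994.
ε = (dQ/dP)(P/Q) = (-221.994)(6/1585.673).

-0.84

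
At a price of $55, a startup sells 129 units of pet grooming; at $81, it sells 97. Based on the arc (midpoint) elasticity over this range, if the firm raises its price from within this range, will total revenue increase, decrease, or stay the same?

Arc ε = (-32/26)(68.00/113.0) ≈ -0.741.
|ε| = 0.74 < 1, so demand is inelastic. A price rise therefore raises total revenue.

increase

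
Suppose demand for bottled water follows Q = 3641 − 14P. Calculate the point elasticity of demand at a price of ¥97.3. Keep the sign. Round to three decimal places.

-0.598

At P = 97.3, Q = 2278.800.
dQ/dP = −14.
ε = (dQ/dP)(P/Q) = (-14)(97.3/2278.800).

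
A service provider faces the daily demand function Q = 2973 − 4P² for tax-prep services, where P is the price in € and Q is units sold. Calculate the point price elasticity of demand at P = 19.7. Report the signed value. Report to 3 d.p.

-2.185

At P = 19.7, Q = 1420.640.
dQ/dP = −8P = -157.600.
ε = (dQ/dP)(P/Q) = (-157.600)(19.7/1420.640).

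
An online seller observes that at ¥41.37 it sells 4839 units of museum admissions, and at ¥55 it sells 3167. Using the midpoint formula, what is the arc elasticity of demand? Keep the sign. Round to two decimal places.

-1.48

ΔQ = 3167 − 4839 = -1672; ΔP = 55 − 41.37 = 13.63.
Midpoints: P̄ = 48.19, Q̄ = 4003.0.
ε = (ΔQ/ΔP)(P̄/Q̄) = (-1672/13.63)(48.19/4003.0).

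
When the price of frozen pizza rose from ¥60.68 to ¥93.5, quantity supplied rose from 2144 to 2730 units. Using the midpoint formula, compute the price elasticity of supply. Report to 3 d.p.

ΔQ = 2730 − 2144 = 586; ΔP = 93.5 − 60.68 = 32.82.
Midpoints: P̄ = 77.09, Q̄ = 2437.0.
ε_s = (ΔQ/ΔP)(P̄/Q̄) = (586/32.82)(77.09/2437.0).

0.565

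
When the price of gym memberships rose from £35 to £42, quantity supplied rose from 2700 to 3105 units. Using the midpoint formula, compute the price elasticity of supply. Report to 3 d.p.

ΔQ = 3105 − 2700 = 405; ΔP = 42 − 35 = 7.
Midpoints: P̄ = 38.50, Q̄ = 2902.5.
ε_s = (ΔQ/ΔP)(P̄/Q̄) = (405/7)(38.50/2902.5).

0.767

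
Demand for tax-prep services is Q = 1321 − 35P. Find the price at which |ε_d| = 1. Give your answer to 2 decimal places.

18.87

For linear demand Q = a − bP, ε = −bP/(a − bP). |ε| = 1 when bP = a − bP, i.e. P = a/(2b).
P = 1321/(2·35) = 1321/70 = 18.8714.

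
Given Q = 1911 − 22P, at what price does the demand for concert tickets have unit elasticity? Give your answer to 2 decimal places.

43.43

For linear demand Q = a − bP, ε = −bP/(a − bP). |ε| = 1 when bP = a − bP, i.e. P = a/(2b).
P = 1911/(2·22) = 1911/44 = 43.4318.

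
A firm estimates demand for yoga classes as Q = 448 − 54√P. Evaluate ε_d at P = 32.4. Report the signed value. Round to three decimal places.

At P = 32.4, Q = 140.627.
dQ/dP = −54/(2√P) = -4.743.
ε = (dQ/dP)(P/Q) = (-4.743)(32.4/140.627).

-1.093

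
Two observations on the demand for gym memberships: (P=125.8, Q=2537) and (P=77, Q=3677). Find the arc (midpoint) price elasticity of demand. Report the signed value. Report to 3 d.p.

ΔQ = 3677 − 2537 = 1140; ΔP = 77 − 125.8 = -48.8.
Midpoints: P̄ = 101.40, Q̄ = 3107.0.
ε = (ΔQ/ΔP)(P̄/Q̄) = (1140/-48.8)(101.40/3107.0).

-0.762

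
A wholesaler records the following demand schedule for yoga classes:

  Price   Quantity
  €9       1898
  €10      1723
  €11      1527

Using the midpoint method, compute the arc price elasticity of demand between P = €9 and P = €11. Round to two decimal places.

At P = 9, Q = 1898; at P = 11, Q = 1527.
ΔQ = -371, ΔP = 2. Midpoints: P̄ = 10.00, Q̄ = 1712.5.
ε = (ΔQ/ΔP)(P̄/Q̄) = (-371/2)(10.00/1712.5).

-1.08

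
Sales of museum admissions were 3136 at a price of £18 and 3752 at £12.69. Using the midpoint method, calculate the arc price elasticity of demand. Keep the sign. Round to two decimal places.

ΔQ = 3752 − 3136 = 616; ΔP = 12.69 − 18 = -5.31.
Midpoints: P̄ = 15.34, Q̄ = 3444.0.
ε = (ΔQ/ΔP)(P̄/Q̄) = (616/-5.31)(15.34/3444.0).

-0.52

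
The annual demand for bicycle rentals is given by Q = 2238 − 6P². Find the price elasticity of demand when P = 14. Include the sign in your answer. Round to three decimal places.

At P = 14, Q = 1062.
dQ/dP = −12P = -168.
ε = (dQ/dP)(P/Q) = (-168)(14/1062).
|ε| > 1, so demand is elastic at this price.

-2.215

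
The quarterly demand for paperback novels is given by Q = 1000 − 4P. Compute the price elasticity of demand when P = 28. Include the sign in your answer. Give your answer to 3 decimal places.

At P = 28, Q = 888.
dQ/dP = −4.
ε = (dQ/dP)(P/Q) = (-4)(28/888).
|ε| < 1, so demand is inelastic at this price.

-0.126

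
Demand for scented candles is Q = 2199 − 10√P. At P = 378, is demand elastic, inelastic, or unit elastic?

Q = 2004.578, dQ/dP = -0.257.
ε = (dQ/dP)(P/Q) ≈ -0.048.
|ε| = 0.05 < 1.

inelastic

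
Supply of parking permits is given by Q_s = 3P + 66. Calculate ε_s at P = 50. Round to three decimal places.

0.694

At P = 50, Q_s = 216.
dQ_s/dP = 3.
ε_s = (dQ_s/dP)(P/Q_s) = (3)(50/216).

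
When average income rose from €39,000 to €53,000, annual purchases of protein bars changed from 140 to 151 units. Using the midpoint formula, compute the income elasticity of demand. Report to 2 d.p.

ΔQ = 11, ΔI = 14000. Midpoints: Ī = 46,000, Q̄ = 145.5.
ε_I = (ΔQ/ΔI)(Ī/Q̄) = (11/14000)(46000/145.5).

0.25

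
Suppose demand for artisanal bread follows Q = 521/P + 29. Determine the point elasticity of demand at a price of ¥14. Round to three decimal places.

-0.562

At P = 14, Q = 66.214.
dQ/dP = −521/P² = -2.658.
ε = (dQ/dP)(P/Q) = (-2.658)(14/66.214).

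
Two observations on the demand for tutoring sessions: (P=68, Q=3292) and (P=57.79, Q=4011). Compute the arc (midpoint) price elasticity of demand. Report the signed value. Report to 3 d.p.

-1.213

ΔQ = 4011 − 3292 = 719; ΔP = 57.79 − 68 = -10.21.
Midpoints: P̄ = 62.89, Q̄ = 3651.5.
ε = (ΔQ/ΔP)(P̄/Q̄) = (719/-10.21)(62.89/3651.5).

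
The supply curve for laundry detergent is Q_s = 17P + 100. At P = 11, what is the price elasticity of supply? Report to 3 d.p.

At P = 11, Q_s = 287.
dQ_s/dP = 17.
ε_s = (dQ_s/dP)(P/Q_s) = (17)(11/287).

0.652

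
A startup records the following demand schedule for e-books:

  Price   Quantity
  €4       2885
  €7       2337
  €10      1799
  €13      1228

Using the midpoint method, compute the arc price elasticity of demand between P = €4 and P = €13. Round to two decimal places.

At P = 4, Q = 2885; at P = 13, Q = 1228.
ΔQ = -1657, ΔP = 9. Midpoints: P̄ = 8.50, Q̄ = 2056.5.
ε = (ΔQ/ΔP)(P̄/Q̄) = (-1657/9)(8.50/2056.5).

-0.76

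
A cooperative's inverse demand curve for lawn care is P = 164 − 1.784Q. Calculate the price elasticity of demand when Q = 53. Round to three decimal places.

-0.734

At Q = 53, P = 164 − 1.784(53) = 69.45.
dP/dQ = −1.784, so dQ/dP = 1/(−1.784) = -0.561.
ε = (dQ/dP)(P/Q) = (-0.561)(69.45/53).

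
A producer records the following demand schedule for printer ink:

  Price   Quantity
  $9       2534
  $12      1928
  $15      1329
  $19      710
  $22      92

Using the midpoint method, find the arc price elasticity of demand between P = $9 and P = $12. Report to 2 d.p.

At P = 9, Q = 2534; at P = 12, Q = 1928.
ΔQ = -606, ΔP = 3. Midpoints: P̄ = 10.50, Q̄ = 2231.0.
ε = (ΔQ/ΔP)(P̄/Q̄) = (-606/3)(10.50/2231.0).

-0.95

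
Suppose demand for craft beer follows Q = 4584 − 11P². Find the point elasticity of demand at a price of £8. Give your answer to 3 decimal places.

At P = 8, Q = 3880.
dQ/dP = −22P = -176.
ε = (dQ/dP)(P/Q) = (-176)(8/3880).
|ε| < 1, so demand is inelastic at this price.

-0.363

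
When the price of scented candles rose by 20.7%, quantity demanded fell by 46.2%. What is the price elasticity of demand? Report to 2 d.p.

-2.23

ε = %ΔQ / %ΔP = (-46.2)/(20.7) = -2.232.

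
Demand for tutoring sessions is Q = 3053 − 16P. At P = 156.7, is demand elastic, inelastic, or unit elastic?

elastic

Q = 545.800, dQ/dP = -16.
ε = (dQ/dP)(P/Q) ≈ -4.594.
|ε| = 4.59 > 1.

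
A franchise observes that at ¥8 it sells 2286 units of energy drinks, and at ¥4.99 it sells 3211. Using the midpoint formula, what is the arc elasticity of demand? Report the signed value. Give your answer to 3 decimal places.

ΔQ = 3211 − 2286 = 925; ΔP = 4.99 − 8 = -3.01.
Midpoints: P̄ = 6.50, Q̄ = 2748.5.
ε = (ΔQ/ΔP)(P̄/Q̄) = (925/-3.01)(6.50/2748.5).

-0.726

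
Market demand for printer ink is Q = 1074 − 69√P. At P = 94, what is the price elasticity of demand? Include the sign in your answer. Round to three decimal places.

At P = 94, Q = 405.020.
dQ/dP = −69/(2√P) = -3.558.
ε = (dQ/dP)(P/Q) = (-3.558)(94/405.020).
|ε| < 1, so demand is inelastic at this price.

-0.826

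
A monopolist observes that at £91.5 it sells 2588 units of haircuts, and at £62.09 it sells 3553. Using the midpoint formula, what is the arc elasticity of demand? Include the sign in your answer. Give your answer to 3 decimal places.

-0.821

ΔQ = 3553 − 2588 = 965; ΔP = 62.09 − 91.5 = -29.41.
Midpoints: P̄ = 76.80, Q̄ = 3070.5.
ε = (ΔQ/ΔP)(P̄/Q̄) = (965/-29.41)(76.80/3070.5).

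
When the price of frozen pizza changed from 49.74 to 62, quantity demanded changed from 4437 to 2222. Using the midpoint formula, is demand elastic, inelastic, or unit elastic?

Arc ε ≈ -3.032.
|ε| = 3.03 > 1.

elastic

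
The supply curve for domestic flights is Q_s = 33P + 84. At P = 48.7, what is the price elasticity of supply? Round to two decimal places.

At P = 48.7, Q_s = 1691.10.
dQ_s/dP = 33.
ε_s = (dQ_s/dP)(P/Q_s) = (33)(48.7/1691.10).

0.95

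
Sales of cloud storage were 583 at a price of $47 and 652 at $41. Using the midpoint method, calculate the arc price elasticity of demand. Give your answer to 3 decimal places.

ΔQ = 652 − 583 = 69; ΔP = 41 − 47 = -6.
Midpoints: P̄ = 44.00, Q̄ = 617.5.
ε = (ΔQ/ΔP)(P̄/Q̄) = (69/-6)(44.00/617.5).

-0.819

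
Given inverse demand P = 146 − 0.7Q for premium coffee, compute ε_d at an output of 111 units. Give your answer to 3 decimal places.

-0.879

At Q = 111, P = 146 − 0.7(111) = 68.30.
dP/dQ = −0.7, so dQ/dP = 1/(−0.7) = -1.429.
ε = (dQ/dP)(P/Q) = (-1.429)(68.30/111).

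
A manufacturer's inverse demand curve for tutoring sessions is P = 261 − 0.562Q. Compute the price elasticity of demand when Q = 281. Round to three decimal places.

At Q = 281, P = 261 − 0.562(281) = 103.08.
dP/dQ = −0.562, so dQ/dP = 1/(−0.562) = -1.779.
ε = (dQ/dP)(P/Q) = (-1.779)(103.08/281).

-0.653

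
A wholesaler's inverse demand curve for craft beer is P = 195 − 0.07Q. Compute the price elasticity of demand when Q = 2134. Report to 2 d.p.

At Q = 2134, P = 195 − 0.07(2134) = 45.62.
dP/dQ = −0.07, so dQ/dP = 1/(−0.07) = -14.286.
ε = (dQ/dP)(P/Q) = (-14.286)(45.62/2134).

-0.31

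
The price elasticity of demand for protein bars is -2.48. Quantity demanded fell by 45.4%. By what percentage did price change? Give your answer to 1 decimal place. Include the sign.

18.3%

%ΔP ≈ %ΔQ / ε = (-45.4%)/(-2.48) = 18.31%.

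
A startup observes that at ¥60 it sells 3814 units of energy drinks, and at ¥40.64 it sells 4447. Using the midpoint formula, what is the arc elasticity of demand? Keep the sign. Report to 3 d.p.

-0.398

ΔQ = 4447 − 3814 = 633; ΔP = 40.64 − 60 = -19.36.
Midpoints: P̄ = 50.32, Q̄ = 4130.5.
ε = (ΔQ/ΔP)(P̄/Q̄) = (633/-19.36)(50.32/4130.5).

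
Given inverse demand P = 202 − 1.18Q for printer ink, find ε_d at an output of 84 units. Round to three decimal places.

-1.038

At Q = 84, P = 202 − 1.18(84) = 102.88.
dP/dQ = −1.18, so dQ/dP = 1/(−1.18) = -0.847.
ε = (dQ/dP)(P/Q) = (-0.847)(102.88/84).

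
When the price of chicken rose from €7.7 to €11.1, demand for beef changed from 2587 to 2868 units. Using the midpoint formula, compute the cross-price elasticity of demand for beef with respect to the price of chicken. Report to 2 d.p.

ΔQ_x = 2868 − 2587 = 281; ΔP_y = 11.1 − 7.7 = 3.4.
Midpoints: P̄_y = 9.40, Q̄_x = 2727.5.
ε_xy = (ΔQ_x/ΔP_y)(P̄_y/Q̄_x) = (281/3.4)(9.40/2727.5).
ε_xy > 0, so the goods are substitutes.

0.28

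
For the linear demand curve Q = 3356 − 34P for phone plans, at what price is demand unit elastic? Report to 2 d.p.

For linear demand Q = a − bP, ε = −bP/(a − bP). |ε| = 1 when bP = a − bP, i.e. P = a/(2b).
P = 3356/(2·34) = 3356/68 = 49.3529.

49.35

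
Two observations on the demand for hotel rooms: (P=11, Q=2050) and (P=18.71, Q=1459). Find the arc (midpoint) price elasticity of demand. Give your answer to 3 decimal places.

-0.649

ΔQ = 1459 − 2050 = -591; ΔP = 18.71 − 11 = 7.71.
Midpoints: P̄ = 14.86, Q̄ = 1754.5.
ε = (ΔQ/ΔP)(P̄/Q̄) = (-591/7.71)(14.86/1754.5).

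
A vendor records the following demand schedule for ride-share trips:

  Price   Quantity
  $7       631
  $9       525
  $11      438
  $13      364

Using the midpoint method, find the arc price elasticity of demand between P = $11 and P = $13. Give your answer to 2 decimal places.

At P = 11, Q = 438; at P = 13, Q = 364.
ΔQ = -74, ΔP = 2. Midpoints: P̄ = 12.00, Q̄ = 401.0.
ε = (ΔQ/ΔP)(P̄/Q̄) = (-74/2)(12.00/401.0).

-1.11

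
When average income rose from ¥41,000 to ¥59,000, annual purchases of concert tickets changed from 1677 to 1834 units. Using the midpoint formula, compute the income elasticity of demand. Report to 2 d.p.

ΔQ = 157, ΔI = 18000. Midpoints: Ī = 50,000, Q̄ = 1755.5.
ε_I = (ΔQ/ΔI)(Ī/Q̄) = (157/18000)(50000/1755.5).
ε_I > 0, so the good is normal.

0.25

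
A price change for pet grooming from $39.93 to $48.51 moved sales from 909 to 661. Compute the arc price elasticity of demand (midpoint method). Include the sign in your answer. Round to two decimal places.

ΔQ = 661 − 909 = -248; ΔP = 48.51 − 39.93 = 8.58.
Midpoints: P̄ = 44.22, Q̄ = 785.0.
ε = (ΔQ/ΔP)(P̄/Q̄) = (-248/8.58)(44.22/785.0).

-1.63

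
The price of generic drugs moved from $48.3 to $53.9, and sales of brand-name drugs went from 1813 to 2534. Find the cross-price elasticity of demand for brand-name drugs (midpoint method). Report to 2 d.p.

ΔQ_x = 2534 − 1813 = 721; ΔP_y = 53.9 − 48.3 = 5.6.
Midpoints: P̄_y = 51.10, Q̄_x = 2173.5.
ε_xy = (ΔQ_x/ΔP_y)(P̄_y/Q̄_x) = (721/5.6)(51.10/2173.5).
ε_xy > 0, so the goods are substitutes.

3.03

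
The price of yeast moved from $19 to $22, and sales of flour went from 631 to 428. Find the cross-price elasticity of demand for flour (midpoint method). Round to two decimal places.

ΔQ_x = 428 − 631 = -203; ΔP_y = 22 − 19 = 3.
Midpoints: P̄_y = 20.50, Q̄_x = 529.5.
ε_xy = (ΔQ_x/ΔP_y)(P̄_y/Q̄_x) = (-203/3)(20.50/529.5).
ε_xy < 0, so the goods are complements.

-2.62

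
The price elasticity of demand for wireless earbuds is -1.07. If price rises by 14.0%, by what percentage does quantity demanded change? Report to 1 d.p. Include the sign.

%ΔQ ≈ ε × %ΔP = (-1.07)(14.0%) = -14.98%.

-15.0%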